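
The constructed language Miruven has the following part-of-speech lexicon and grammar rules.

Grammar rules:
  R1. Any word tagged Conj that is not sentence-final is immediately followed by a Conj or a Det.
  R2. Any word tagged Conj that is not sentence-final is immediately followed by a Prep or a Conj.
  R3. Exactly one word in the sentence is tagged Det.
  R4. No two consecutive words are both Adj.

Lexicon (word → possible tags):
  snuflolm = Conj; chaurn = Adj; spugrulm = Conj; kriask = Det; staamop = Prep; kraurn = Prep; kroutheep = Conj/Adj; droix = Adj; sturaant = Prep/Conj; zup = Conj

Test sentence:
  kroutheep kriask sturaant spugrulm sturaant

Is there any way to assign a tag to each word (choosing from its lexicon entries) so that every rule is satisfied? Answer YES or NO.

Candidates per position — 1:kroutheep {Conj,Adj}; 2:kriask {Det}; 3:sturaant {Prep,Conj}; 4:spugrulm {Conj}; 5:sturaant {Prep,Conj}.
One satisfying assignment: Adj Det Conj Conj Conj.
Check: rule 1 ✓; rule 2 ✓; rule 3 ✓; rule 4 ✓.

YES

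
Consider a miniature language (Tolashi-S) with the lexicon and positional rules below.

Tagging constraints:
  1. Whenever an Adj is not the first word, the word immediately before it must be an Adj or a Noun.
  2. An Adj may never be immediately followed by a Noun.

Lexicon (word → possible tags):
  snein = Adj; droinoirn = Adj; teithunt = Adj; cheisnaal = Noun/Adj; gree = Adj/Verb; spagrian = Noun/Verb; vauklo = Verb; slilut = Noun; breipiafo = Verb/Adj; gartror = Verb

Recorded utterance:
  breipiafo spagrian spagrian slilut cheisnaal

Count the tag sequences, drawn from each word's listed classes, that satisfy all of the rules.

12

Candidates per position — 1:breipiafo {Verb,Adj}; 2:spagrian {Noun,Verb}; 3:spagrian {Noun,Verb}; 4:slilut {Noun}; 5:cheisnaal {Noun,Adj}.
There are 16 candidate sequences in total.
Checking each against the rules leaves 12 sequences.
Count = 12.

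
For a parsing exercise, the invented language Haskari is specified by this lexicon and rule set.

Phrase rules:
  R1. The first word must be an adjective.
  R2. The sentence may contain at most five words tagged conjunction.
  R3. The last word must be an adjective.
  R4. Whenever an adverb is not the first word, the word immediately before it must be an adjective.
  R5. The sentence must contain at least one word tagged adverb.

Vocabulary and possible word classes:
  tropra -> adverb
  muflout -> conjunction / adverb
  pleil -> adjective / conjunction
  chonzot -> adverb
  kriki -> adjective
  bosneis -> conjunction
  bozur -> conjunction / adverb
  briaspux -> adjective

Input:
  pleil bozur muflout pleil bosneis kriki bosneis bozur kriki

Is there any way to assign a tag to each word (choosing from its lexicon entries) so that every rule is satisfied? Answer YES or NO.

YES

Candidates per position — 1:pleil {adjective,conjunction}; 2:bozur {conjunction,adverb}; 3:muflout {conjunction,adverb}; 4:pleil {adjective,conjunction}; 5:bosneis {conjunction}; 6:kriki {adjective}; 7:bosneis {conjunction}; 8:bozur {conjunction,adverb}; 9:kriki {adjective}.
One satisfying assignment: adjective adverb conjunction adjective conjunction adjective conjunction conjunction adjective.
Check: rule 1 satisfied; rule 2 satisfied; rule 3 satisfied; rule 4 satisfied; rule 5 satisfied.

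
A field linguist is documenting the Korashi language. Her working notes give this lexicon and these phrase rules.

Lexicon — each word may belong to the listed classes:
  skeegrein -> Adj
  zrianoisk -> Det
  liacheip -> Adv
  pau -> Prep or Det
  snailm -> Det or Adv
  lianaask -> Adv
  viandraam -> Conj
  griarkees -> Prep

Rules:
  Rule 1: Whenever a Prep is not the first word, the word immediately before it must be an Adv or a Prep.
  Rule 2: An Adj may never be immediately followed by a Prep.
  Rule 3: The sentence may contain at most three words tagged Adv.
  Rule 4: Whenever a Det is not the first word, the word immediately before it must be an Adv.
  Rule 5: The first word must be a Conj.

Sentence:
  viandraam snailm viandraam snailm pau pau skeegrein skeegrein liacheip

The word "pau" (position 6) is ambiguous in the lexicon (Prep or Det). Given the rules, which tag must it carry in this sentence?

Prep

Candidates per position — 1:viandraam {Conj}; 2:snailm {Det,Adv}; 3:viandraam {Conj}; 4:snailm {Det,Adv}; 5:pau {Prep,Det}; 6:pau {Prep,Det}; 7:skeegrein {Adj}; 8:skeegrein {Adj}; 9:liacheip {Adv}.
At position 2, choosing Det makes rule 4 impossible to satisfy; hence Adv.
At position 4, choosing Det makes rule 4 impossible to satisfy; hence Adv.
At position 6, choosing Det makes rule 4 impossible to satisfy; hence Prep.
At position 5, choosing Det makes rule 1 impossible to satisfy; hence Prep.
The unique satisfying tagging is: Conj Adv Conj Adv Prep Prep Adj Adj Adv.
Check: rule 1 ✓; rule 2 ✓; rule 3 ✓; rule 4 ✓; rule 5 ✓.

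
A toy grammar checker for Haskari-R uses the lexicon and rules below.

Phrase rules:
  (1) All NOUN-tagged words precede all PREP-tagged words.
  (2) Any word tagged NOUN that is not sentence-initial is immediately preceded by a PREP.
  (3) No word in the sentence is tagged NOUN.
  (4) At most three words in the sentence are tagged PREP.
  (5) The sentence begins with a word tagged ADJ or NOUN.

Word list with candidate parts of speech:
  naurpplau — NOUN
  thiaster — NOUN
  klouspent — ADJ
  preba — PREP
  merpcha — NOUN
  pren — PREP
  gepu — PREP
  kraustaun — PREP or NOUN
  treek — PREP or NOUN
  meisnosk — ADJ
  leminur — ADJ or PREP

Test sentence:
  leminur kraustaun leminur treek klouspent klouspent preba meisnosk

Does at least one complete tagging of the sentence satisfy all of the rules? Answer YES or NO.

YES

Candidates per position — 1:leminur {ADJ,PREP}; 2:kraustaun {PREP,NOUN}; 3:leminur {ADJ,PREP}; 4:treek {PREP,NOUN}; 5:klouspent {ADJ}; 6:klouspent {ADJ}; 7:preba {PREP}; 8:meisnosk {ADJ}.
One satisfying assignment: ADJ PREP ADJ PREP ADJ ADJ PREP ADJ.
Check: rule 1 ✓; rule 2 ✓; rule 3 ✓; rule 4 ✓; rule 5 ✓.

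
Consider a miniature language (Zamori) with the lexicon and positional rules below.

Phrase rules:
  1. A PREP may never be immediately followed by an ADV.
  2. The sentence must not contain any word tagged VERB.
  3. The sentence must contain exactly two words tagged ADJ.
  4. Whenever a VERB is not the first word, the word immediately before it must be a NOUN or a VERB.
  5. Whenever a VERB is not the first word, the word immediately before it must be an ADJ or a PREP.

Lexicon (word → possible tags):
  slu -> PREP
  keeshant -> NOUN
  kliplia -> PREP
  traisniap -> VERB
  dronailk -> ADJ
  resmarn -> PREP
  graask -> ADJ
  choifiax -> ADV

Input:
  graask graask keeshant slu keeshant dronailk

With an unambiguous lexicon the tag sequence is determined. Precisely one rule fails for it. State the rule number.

Fixed tagging: ADJ ADJ NOUN PREP NOUN ADJ.
Checking each rule: R1 ✓, R2 ✓, R3 ✗, R4 ✓, R5 ✓.
Only rule 3 fails.

3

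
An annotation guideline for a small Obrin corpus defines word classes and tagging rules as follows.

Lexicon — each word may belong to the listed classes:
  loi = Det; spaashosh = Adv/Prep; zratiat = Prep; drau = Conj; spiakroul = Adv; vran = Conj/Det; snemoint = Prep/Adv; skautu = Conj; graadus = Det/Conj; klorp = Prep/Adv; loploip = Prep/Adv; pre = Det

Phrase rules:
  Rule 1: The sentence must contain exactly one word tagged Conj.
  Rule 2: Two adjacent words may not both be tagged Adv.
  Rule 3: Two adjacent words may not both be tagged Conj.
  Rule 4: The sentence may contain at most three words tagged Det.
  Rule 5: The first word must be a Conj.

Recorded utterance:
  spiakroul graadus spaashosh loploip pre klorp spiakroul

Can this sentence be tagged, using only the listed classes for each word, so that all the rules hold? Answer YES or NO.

NO

Candidates per position — 1:spiakroul {Adv}; 2:graadus {Det,Conj}; 3:spaashosh {Adv,Prep}; 4:loploip {Prep,Adv}; 5:pre {Det}; 6:klorp {Prep,Adv}; 7:spiakroul {Adv}.
Rule 5 cannot be satisfied by any choice of tags from the lexicon.
So there is no consistent tagging.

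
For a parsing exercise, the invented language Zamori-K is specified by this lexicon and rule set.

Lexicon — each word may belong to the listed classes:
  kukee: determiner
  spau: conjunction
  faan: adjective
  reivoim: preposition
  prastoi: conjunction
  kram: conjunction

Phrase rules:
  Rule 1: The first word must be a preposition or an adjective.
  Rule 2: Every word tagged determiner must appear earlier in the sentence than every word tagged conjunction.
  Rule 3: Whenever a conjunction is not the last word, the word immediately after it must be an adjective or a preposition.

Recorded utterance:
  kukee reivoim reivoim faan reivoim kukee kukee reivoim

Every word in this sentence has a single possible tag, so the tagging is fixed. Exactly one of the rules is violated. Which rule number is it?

1

Fixed tagging: determiner preposition preposition adjective preposition determiner determiner preposition.
Checking each rule: R1 violated, R2 holds, R3 holds.
Only rule 1 fails.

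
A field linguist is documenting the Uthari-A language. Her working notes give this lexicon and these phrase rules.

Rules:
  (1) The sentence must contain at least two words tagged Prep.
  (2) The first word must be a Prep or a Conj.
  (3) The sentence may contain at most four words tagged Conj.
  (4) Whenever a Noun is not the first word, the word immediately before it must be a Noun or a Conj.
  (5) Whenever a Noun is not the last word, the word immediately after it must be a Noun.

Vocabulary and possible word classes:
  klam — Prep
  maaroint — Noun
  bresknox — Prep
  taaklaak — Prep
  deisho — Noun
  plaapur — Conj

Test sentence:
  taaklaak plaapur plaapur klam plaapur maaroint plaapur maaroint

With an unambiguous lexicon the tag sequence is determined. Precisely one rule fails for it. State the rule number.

Fixed tagging: Prep Conj Conj Prep Conj Noun Conj Noun.
Checking each rule: R1 ok, R2 ok, R3 ok, R4 ok, R5 fails.
Only rule 5 fails.

5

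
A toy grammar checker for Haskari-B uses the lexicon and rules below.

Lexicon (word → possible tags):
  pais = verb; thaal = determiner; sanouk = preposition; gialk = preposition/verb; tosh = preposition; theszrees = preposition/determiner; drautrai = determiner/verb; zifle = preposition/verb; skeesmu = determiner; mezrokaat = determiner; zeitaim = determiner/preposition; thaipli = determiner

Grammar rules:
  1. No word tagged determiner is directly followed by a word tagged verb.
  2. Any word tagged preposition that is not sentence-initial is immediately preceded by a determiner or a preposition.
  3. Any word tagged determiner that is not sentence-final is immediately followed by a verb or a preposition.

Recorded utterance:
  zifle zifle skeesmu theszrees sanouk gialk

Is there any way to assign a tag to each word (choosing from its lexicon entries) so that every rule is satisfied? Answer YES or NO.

YES

Candidates per position — 1:zifle {preposition,verb}; 2:zifle {preposition,verb}; 3:skeesmu {determiner}; 4:theszrees {preposition,determiner}; 5:sanouk {preposition}; 6:gialk {preposition,verb}.
One satisfying assignment: preposition verb determiner preposition preposition preposition.
Verifying each rule — rule 1 ✓; rule 2 ✓; rule 3 ✓.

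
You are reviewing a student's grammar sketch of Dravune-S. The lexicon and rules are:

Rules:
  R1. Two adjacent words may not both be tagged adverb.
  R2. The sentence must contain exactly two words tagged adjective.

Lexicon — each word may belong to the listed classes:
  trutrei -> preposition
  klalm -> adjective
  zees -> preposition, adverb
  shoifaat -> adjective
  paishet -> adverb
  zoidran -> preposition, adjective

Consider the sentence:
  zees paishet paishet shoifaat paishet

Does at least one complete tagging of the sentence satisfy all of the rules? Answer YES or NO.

Candidates per position — 1:zees {preposition,adverb}; 2:paishet {adverb}; 3:paishet {adverb}; 4:shoifaat {adjective}; 5:paishet {adverb}.
Rule 1 cannot be satisfied by any choice of tags from the lexicon.
So there is no consistent tagging.

NO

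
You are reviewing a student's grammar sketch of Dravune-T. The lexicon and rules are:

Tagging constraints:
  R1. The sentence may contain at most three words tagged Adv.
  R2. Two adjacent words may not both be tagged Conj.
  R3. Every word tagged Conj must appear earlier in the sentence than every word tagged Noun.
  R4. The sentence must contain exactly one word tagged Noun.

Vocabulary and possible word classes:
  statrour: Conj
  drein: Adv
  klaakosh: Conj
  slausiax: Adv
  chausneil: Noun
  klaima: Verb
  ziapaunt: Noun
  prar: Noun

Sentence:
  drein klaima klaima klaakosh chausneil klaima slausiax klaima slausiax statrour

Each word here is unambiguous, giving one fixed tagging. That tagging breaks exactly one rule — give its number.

3

Fixed tagging: Adv Verb Verb Conj Noun Verb Adv Verb Adv Conj.
Rule check: R1 ✓, R2 ✓, R3 ✗, R4 ✓.
Only rule 3 fails.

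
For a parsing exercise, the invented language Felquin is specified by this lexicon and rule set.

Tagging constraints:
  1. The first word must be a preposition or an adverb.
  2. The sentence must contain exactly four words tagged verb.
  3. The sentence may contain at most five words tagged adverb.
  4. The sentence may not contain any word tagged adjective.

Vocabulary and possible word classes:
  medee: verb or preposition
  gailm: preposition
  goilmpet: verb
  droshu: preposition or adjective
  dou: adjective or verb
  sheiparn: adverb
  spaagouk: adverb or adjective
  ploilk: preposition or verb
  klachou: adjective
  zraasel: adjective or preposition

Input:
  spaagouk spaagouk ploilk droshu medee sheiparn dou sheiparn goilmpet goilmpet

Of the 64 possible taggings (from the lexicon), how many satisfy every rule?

Candidates per position — 1:spaagouk {adverb,adjective}; 2:spaagouk {adverb,adjective}; 3:ploilk {preposition,verb}; 4:droshu {preposition,adjective}; 5:medee {verb,preposition}; 6:sheiparn {adverb}; 7:dou {adjective,verb}; 8:sheiparn {adverb}; 9:goilmpet {verb}; 10:goilmpet {verb}.
There are 64 candidate sequences in total.
The sequences that satisfy every rule: adverb adverb preposition preposition verb adverb verb adverb verb verb; adverb adverb verb preposition preposition adverb verb adverb verb verb.
Count = 2.

2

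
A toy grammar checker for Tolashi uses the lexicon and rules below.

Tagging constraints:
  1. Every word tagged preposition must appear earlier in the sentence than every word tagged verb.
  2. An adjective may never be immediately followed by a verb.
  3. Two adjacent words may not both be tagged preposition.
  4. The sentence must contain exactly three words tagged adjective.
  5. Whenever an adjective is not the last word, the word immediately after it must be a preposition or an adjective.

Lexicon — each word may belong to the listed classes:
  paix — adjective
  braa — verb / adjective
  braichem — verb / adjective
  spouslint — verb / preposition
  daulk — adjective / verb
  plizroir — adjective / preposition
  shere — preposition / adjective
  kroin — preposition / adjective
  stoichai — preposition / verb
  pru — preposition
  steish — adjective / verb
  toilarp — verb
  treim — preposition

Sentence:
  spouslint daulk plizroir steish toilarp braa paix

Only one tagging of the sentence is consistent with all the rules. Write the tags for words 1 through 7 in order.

preposition adjective preposition verb verb adjective adjective

Candidates per position — 1:spouslint {verb,preposition}; 2:daulk {adjective,verb}; 3:plizroir {adjective,preposition}; 4:steish {adjective,verb}; 5:toilarp {verb}; 6:braa {verb,adjective}; 7:paix {adjective}.
Position 3: tagging it adjective would leave rule 2 unsatisfiable, so it must be preposition.
Position 4: tagging it adjective would leave rule 2 unsatisfiable, so it must be verb.
Position 6: tagging it verb would leave rule 4 unsatisfiable, so it must be adjective.
Position 1: tagging it verb would leave rule 1 unsatisfiable, so it must be preposition.
Position 2: tagging it verb would leave rule 1 unsatisfiable, so it must be adjective.
The only consistent sequence is: preposition adjective preposition verb verb adjective adjective.
Verifying each rule — rule 1 satisfied; rule 2 satisfied; rule 3 satisfied; rule 4 satisfied; rule 5 satisfied.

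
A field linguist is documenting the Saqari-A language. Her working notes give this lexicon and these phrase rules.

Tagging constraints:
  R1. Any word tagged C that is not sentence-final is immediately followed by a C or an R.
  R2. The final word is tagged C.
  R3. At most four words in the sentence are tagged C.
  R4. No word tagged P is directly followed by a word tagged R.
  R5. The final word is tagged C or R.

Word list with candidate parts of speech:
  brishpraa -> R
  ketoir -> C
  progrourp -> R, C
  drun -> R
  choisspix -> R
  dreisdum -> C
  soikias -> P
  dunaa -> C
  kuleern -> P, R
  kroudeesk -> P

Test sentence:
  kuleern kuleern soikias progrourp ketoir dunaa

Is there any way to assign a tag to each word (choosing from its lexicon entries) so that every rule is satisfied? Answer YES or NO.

YES

Candidates per position — 1:kuleern {P,R}; 2:kuleern {P,R}; 3:soikias {P}; 4:progrourp {R,C}; 5:ketoir {C}; 6:dunaa {C}.
One satisfying assignment: R P P C C C.
Rule-by-rule: rule 1 ✓; rule 2 ✓; rule 3 ✓; rule 4 ✓; rule 5 ✓.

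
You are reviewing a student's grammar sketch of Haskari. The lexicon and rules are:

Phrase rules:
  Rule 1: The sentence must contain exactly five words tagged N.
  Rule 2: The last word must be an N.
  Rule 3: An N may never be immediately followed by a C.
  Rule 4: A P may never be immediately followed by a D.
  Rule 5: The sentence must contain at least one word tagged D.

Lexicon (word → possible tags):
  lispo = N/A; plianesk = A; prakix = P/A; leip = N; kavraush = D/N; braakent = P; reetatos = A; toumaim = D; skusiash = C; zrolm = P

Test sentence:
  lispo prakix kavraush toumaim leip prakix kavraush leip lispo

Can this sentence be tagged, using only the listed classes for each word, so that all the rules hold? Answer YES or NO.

Candidates per position — 1:lispo {N,A}; 2:prakix {P,A}; 3:kavraush {D,N}; 4:toumaim {D}; 5:leip {N}; 6:prakix {P,A}; 7:kavraush {D,N}; 8:leip {N}; 9:lispo {N,A}.
One satisfying assignment: A P N D N P N N N.
Rule-by-rule: rule 1 holds; rule 2 holds; rule 3 holds; rule 4 holds; rule 5 holds.

YES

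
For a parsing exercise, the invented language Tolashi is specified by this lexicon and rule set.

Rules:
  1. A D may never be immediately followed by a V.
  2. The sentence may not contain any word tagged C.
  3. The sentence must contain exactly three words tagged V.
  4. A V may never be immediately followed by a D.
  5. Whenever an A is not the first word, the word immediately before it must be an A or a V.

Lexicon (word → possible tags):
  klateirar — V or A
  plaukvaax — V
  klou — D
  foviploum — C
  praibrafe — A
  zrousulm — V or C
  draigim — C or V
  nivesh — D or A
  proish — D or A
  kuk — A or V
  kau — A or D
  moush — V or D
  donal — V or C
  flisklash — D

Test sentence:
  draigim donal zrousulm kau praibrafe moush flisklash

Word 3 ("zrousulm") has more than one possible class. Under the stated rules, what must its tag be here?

V

Candidates per position — 1:draigim {C,V}; 2:donal {V,C}; 3:zrousulm {V,C}; 4:kau {A,D}; 5:praibrafe {A}; 6:moush {V,D}; 7:flisklash {D}.
Position 1: tagging it C would leave rule 2 unsatisfiable, so it must be V.
Position 2: tagging it C would leave rule 2 unsatisfiable, so it must be V.
Position 3: tagging it C would leave rule 2 unsatisfiable, so it must be V.
Position 4: tagging it D would leave rule 4 unsatisfiable, so it must be A.
Position 6: tagging it V would leave rule 3 unsatisfiable, so it must be D.
That leaves exactly one tagging: V V V A A D D.
Check: rule 1 ok; rule 2 ok; rule 3 ok; rule 4 ok; rule 5 ok.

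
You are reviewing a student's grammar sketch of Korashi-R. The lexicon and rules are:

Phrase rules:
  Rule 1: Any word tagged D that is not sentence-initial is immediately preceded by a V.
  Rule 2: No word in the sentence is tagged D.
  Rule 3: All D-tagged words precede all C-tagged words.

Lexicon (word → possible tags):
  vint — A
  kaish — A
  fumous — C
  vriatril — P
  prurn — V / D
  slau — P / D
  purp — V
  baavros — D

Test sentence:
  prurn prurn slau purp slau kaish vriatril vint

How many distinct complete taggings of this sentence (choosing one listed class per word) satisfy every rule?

1

Candidates per position — 1:prurn {V,D}; 2:prurn {V,D}; 3:slau {P,D}; 4:purp {V}; 5:slau {P,D}; 6:kaish {A}; 7:vriatril {P}; 8:vint {A}.
There are 16 candidate sequences in total.
The sequences that satisfy every rule: V V P V P A P A.
Count = 1.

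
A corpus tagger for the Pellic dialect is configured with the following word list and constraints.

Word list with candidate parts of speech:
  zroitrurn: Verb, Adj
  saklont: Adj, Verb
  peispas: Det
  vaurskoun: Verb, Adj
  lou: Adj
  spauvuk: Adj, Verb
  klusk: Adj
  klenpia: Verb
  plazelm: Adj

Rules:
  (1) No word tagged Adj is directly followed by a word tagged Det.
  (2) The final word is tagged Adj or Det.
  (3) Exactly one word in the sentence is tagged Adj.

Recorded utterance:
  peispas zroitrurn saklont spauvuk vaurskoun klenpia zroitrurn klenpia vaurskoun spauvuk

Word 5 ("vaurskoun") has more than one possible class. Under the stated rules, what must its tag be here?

Verb

Candidates per position — 1:peispas {Det}; 2:zroitrurn {Verb,Adj}; 3:saklont {Adj,Verb}; 4:spauvuk {Adj,Verb}; 5:vaurskoun {Verb,Adj}; 6:klenpia {Verb}; 7:zroitrurn {Verb,Adj}; 8:klenpia {Verb}; 9:vaurskoun {Verb,Adj}; 10:spauvuk {Adj,Verb}.
Position 10: Verb is ruled out by rule 2; that leaves Adj.
Position 2: Adj is ruled out by rule 3; that leaves Verb.
Position 3: Adj is ruled out by rule 3; that leaves Verb.
Position 4: Adj is ruled out by rule 3; that leaves Verb.
Position 5: Adj is ruled out by rule 3; that leaves Verb.
Position 7: Adj is ruled out by rule 3; that leaves Verb.
Position 9: Adj is ruled out by rule 3; that leaves Verb.
The only consistent sequence is: Det Verb Verb Verb Verb Verb Verb Verb Verb Adj.
Rule-by-rule: rule 1 ok; rule 2 ok; rule 3 ok.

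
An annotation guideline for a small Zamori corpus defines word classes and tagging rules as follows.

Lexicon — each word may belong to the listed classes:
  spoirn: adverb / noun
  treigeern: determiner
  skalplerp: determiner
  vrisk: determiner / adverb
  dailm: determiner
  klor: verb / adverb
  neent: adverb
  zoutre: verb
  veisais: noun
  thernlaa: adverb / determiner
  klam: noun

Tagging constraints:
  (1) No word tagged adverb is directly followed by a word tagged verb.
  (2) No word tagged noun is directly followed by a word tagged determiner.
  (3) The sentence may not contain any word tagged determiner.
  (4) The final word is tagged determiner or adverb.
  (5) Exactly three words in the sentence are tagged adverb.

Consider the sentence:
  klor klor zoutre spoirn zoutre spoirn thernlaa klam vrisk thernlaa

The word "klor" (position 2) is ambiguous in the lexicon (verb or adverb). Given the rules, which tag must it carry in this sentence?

Candidates per position — 1:klor {verb,adverb}; 2:klor {verb,adverb}; 3:zoutre {verb}; 4:spoirn {adverb,noun}; 5:zoutre {verb}; 6:spoirn {adverb,noun}; 7:thernlaa {adverb,determiner}; 8:klam {noun}; 9:vrisk {determiner,adverb}; 10:thernlaa {adverb,determiner}.
Position 1: tagging it adverb would leave rule 1 unsatisfiable, so it must be verb.
Position 2: tagging it adverb would leave rule 1 unsatisfiable, so it must be verb.
Position 4: tagging it adverb would leave rule 1 unsatisfiable, so it must be noun.
Position 7: tagging it determiner would leave rule 3 unsatisfiable, so it must be adverb.
Position 9: tagging it determiner would leave rule 2 unsatisfiable, so it must be adverb.
Position 10: tagging it determiner would leave rule 3 unsatisfiable, so it must be adverb.
Position 6: tagging it adverb would leave rule 5 unsatisfiable, so it must be noun.
The only consistent sequence is: verb verb verb noun verb noun adverb noun adverb adverb.
Rule-by-rule: rule 1 satisfied; rule 2 satisfied; rule 3 satisfied; rule 4 satisfied; rule 5 satisfied.

verb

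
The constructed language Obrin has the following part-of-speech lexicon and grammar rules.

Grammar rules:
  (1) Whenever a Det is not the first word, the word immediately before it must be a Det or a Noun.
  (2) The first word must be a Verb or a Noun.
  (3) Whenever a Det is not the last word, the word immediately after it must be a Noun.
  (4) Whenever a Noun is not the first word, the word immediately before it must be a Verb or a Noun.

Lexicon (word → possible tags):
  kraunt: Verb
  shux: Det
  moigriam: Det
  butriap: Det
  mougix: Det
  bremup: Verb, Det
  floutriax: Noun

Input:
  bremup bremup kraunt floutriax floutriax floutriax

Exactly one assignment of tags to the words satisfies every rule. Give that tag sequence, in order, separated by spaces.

Verb Verb Verb Noun Noun Noun

Candidates per position — 1:bremup {Verb,Det}; 2:bremup {Verb,Det}; 3:kraunt {Verb}; 4:floutriax {Noun}; 5:floutriax {Noun}; 6:floutriax {Noun}.
At position 1, choosing Det makes rule 2 impossible to satisfy; hence Verb.
At position 2, choosing Det makes rule 1 impossible to satisfy; hence Verb.
That leaves exactly one tagging: Verb Verb Verb Noun Noun Noun.
Checking: rule 1 satisfied; rule 2 satisfied; rule 3 satisfied; rule 4 satisfied.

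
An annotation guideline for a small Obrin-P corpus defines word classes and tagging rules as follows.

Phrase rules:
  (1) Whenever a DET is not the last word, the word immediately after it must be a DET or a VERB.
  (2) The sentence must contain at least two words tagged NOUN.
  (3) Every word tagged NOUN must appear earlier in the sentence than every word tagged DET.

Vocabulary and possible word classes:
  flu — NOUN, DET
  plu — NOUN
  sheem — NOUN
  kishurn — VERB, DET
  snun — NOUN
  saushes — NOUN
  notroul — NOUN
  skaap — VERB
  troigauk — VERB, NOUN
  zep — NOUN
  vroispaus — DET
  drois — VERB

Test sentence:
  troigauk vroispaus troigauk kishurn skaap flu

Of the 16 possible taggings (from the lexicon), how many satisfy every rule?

Candidates per position — 1:troigauk {VERB,NOUN}; 2:vroispaus {DET}; 3:troigauk {VERB,NOUN}; 4:kishurn {VERB,DET}; 5:skaap {VERB}; 6:flu {NOUN,DET}.
There are 16 candidate sequences in total.
Every candidate sequence violates at least one rule; no consistent tagging exists.
Count = 0.

0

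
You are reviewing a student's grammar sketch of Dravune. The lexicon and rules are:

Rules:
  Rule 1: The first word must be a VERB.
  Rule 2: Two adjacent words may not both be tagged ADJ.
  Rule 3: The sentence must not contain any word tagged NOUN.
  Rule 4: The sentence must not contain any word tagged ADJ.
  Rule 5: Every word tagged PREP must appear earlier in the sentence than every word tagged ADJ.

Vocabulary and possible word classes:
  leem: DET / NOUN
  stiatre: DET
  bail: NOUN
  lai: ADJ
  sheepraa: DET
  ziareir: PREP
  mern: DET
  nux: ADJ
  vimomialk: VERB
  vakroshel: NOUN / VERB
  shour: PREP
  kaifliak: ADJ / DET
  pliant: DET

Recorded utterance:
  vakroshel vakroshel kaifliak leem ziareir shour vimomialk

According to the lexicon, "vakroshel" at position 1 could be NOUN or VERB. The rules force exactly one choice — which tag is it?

Candidates per position — 1:vakroshel {NOUN,VERB}; 2:vakroshel {NOUN,VERB}; 3:kaifliak {ADJ,DET}; 4:leem {DET,NOUN}; 5:ziareir {PREP}; 6:shour {PREP}; 7:vimomialk {VERB}.
At position 1, choosing NOUN makes rule 1 impossible to satisfy; hence VERB.
At position 2, choosing NOUN makes rule 3 impossible to satisfy; hence VERB.
At position 3, choosing ADJ makes rule 4 impossible to satisfy; hence DET.
At position 4, choosing NOUN makes rule 3 impossible to satisfy; hence DET.
So the tagging must be: VERB VERB DET DET PREP PREP VERB.
Rule-by-rule: rule 1 holds; rule 2 holds; rule 3 holds; rule 4 holds; rule 5 holds.

VERB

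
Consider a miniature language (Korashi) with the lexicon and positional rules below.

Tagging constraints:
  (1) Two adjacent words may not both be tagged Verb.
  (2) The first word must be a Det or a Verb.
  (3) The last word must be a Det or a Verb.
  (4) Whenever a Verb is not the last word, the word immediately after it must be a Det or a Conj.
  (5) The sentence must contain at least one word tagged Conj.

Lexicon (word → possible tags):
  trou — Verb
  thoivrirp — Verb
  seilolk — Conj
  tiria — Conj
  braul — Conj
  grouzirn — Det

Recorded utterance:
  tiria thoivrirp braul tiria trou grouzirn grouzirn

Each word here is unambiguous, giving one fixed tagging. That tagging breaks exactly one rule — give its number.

Fixed tagging: Conj Verb Conj Conj Verb Det Det.
Checking each rule: R1 pass, R2 fail, R3 pass, R4 pass, R5 pass.
Only rule 2 fails.

2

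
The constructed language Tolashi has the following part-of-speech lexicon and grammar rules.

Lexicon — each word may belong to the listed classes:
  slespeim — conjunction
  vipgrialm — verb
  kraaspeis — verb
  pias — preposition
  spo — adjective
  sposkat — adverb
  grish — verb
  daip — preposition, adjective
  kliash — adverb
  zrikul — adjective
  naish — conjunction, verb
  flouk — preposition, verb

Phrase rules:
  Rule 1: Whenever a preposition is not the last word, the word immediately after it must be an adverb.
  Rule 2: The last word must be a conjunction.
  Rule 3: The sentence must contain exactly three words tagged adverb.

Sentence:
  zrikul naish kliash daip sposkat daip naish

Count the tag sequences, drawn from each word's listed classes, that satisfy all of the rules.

Candidates per position — 1:zrikul {adjective}; 2:naish {conjunction,verb}; 3:kliash {adverb}; 4:daip {preposition,adjective}; 5:sposkat {adverb}; 6:daip {preposition,adjective}; 7:naish {conjunction,verb}.
There are 16 candidate sequences in total.
Rule 3 cannot be satisfied by any choice of tags from the lexicon.
So there is no consistent tagging.
Count = 0.

0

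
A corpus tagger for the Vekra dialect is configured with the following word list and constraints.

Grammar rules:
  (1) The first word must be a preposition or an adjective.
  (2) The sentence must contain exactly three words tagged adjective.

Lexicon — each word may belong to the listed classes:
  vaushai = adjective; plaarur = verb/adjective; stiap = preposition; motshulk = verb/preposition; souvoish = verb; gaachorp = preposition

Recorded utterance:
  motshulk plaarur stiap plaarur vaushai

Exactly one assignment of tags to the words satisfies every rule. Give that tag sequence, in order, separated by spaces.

Candidates per position — 1:motshulk {verb,preposition}; 2:plaarur {verb,adjective}; 3:stiap {preposition}; 4:plaarur {verb,adjective}; 5:vaushai {adjective}.
Word 1 cannot be verb — rule 1 would then fail for every completion. It is preposition.
Word 2 cannot be verb — rule 2 would then fail for every completion. It is adjective.
Word 4 cannot be verb — rule 2 would then fail for every completion. It is adjective.
So the tagging must be: preposition adjective preposition adjective adjective.
Verifying each rule — rule 1 holds; rule 2 holds.

preposition adjective preposition adjective adjective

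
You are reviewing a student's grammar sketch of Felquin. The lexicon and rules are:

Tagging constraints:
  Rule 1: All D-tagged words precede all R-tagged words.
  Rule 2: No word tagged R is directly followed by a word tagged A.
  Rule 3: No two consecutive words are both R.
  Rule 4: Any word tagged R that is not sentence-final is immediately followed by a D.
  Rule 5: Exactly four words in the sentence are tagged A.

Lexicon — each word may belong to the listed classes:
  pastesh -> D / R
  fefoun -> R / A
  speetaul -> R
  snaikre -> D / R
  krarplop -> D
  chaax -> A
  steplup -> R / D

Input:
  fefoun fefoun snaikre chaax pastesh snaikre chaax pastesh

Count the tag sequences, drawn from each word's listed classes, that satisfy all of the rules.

Candidates per position — 1:fefoun {R,A}; 2:fefoun {R,A}; 3:snaikre {D,R}; 4:chaax {A}; 5:pastesh {D,R}; 6:snaikre {D,R}; 7:chaax {A}; 8:pastesh {D,R}.
There are 64 candidate sequences in total.
The sequences that satisfy every rule: A A D A D D A D; A A D A D D A R.
Count = 2.

2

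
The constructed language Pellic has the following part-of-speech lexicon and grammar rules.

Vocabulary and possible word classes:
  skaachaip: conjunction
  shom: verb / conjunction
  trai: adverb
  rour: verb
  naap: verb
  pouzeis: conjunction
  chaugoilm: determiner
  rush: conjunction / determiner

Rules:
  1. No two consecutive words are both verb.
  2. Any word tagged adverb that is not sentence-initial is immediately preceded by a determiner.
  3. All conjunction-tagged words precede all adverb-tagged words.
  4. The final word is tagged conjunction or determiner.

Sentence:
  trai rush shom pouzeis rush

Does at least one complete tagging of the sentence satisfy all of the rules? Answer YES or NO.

Candidates per position — 1:trai {adverb}; 2:rush {conjunction,determiner}; 3:shom {verb,conjunction}; 4:pouzeis {conjunction}; 5:rush {conjunction,determiner}.
Rule 3 cannot be satisfied by any choice of tags from the lexicon.
So there is no consistent tagging.

NO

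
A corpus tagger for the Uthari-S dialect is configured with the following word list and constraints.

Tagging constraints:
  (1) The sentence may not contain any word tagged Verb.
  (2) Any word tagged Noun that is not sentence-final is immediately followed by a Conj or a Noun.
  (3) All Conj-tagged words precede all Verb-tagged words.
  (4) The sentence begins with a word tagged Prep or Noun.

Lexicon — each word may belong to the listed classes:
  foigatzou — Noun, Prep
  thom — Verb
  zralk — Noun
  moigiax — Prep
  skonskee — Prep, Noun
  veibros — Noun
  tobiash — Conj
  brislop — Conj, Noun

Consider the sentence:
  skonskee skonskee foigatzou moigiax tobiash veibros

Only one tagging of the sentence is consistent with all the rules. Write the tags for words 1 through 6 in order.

Candidates per position — 1:skonskee {Prep,Noun}; 2:skonskee {Prep,Noun}; 3:foigatzou {Noun,Prep}; 4:moigiax {Prep}; 5:tobiash {Conj}; 6:veibros {Noun}.
At position 1, choosing Noun makes rule 2 impossible to satisfy; hence Prep.
At position 2, choosing Noun makes rule 2 impossible to satisfy; hence Prep.
At position 3, choosing Noun makes rule 2 impossible to satisfy; hence Prep.
That leaves exactly one tagging: Prep Prep Prep Prep Conj Noun.
Rule-by-rule: rule 1 ok; rule 2 ok; rule 3 ok; rule 4 ok.

Prep Prep Prep Prep Conj Noun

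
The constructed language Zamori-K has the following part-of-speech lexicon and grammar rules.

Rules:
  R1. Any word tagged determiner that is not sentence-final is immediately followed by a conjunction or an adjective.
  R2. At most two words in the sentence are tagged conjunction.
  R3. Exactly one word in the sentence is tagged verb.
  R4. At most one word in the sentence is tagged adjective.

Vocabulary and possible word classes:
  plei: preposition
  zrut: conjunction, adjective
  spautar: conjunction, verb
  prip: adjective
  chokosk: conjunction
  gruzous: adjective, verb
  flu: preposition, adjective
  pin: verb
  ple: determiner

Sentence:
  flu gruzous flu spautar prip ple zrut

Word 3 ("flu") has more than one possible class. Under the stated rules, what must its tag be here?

Candidates per position — 1:flu {preposition,adjective}; 2:gruzous {adjective,verb}; 3:flu {preposition,adjective}; 4:spautar {conjunction,verb}; 5:prip {adjective}; 6:ple {determiner}; 7:zrut {conjunction,adjective}.
At position 1, choosing adjective makes rule 4 impossible to satisfy; hence preposition.
At position 2, choosing adjective makes rule 4 impossible to satisfy; hence verb.
At position 3, choosing adjective makes rule 4 impossible to satisfy; hence preposition.
At position 4, choosing verb makes rule 3 impossible to satisfy; hence conjunction.
At position 7, choosing adjective makes rule 4 impossible to satisfy; hence conjunction.
The only consistent sequence is: preposition verb preposition conjunction adjective determiner conjunction.
Check: rule 1 ok; rule 2 ok; rule 3 ok; rule 4 ok.

preposition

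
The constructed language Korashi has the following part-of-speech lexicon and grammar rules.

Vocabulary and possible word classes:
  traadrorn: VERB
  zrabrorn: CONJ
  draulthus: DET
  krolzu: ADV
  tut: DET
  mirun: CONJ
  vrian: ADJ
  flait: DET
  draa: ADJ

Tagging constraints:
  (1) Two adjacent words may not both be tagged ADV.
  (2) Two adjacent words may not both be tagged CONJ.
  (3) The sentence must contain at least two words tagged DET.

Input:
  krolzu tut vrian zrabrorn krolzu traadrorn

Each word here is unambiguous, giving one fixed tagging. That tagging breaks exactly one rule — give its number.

Fixed tagging: ADV DET ADJ CONJ ADV VERB.
Checking each rule: R1 holds, R2 holds, R3 violated.
Only rule 3 fails.

3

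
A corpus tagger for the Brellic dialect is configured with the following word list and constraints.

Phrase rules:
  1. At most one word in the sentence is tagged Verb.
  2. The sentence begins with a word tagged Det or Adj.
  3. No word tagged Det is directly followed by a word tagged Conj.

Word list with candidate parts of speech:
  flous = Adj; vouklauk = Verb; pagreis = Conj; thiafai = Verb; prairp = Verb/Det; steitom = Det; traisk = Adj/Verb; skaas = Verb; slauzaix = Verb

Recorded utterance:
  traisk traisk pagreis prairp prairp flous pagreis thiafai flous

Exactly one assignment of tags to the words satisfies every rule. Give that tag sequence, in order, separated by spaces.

Candidates per position — 1:traisk {Adj,Verb}; 2:traisk {Adj,Verb}; 3:pagreis {Conj}; 4:prairp {Verb,Det}; 5:prairp {Verb,Det}; 6:flous {Adj}; 7:pagreis {Conj}; 8:thiafai {Verb}; 9:flous {Adj}.
Word 1 cannot be Verb — rule 1 would then fail for every completion. It is Adj.
Word 2 cannot be Verb — rule 1 would then fail for every completion. It is Adj.
Word 4 cannot be Verb — rule 1 would then fail for every completion. It is Det.
Word 5 cannot be Verb — rule 1 would then fail for every completion. It is Det.
So the tagging must be: Adj Adj Conj Det Det Adj Conj Verb Adj.
Check: rule 1 satisfied; rule 2 satisfied; rule 3 satisfied.

Adj Adj Conj Det Det Adj Conj Verb Adj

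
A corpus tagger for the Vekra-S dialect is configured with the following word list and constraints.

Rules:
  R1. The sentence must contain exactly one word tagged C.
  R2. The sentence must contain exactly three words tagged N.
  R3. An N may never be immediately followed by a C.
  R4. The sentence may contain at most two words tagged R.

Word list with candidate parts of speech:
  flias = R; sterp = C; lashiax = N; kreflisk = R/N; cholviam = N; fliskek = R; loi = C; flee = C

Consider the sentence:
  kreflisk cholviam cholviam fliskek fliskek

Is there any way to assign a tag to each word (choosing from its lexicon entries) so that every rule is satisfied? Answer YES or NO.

Candidates per position — 1:kreflisk {R,N}; 2:cholviam {N}; 3:cholviam {N}; 4:fliskek {R}; 5:fliskek {R}.
Rule 1 cannot be satisfied by any choice of tags from the lexicon.
So there is no consistent tagging.

NO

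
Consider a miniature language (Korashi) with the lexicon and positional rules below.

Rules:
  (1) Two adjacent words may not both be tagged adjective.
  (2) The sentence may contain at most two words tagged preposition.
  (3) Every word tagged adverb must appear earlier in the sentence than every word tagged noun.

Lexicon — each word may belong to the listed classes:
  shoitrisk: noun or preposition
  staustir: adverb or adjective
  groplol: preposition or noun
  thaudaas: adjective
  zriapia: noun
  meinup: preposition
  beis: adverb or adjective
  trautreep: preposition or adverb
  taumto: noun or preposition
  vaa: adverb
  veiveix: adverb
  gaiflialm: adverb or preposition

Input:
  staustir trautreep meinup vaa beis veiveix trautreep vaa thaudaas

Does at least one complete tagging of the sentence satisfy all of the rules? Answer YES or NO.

Candidates per position — 1:staustir {adverb,adjective}; 2:trautreep {preposition,adverb}; 3:meinup {preposition}; 4:vaa {adverb}; 5:beis {adverb,adjective}; 6:veiveix {adverb}; 7:trautreep {preposition,adverb}; 8:vaa {adverb}; 9:thaudaas {adjective}.
One satisfying assignment: adjective adverb preposition adverb adjective adverb preposition adverb adjective.
Verifying each rule — rule 1 ✓; rule 2 ✓; rule 3 ✓.

YES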